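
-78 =-78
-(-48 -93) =141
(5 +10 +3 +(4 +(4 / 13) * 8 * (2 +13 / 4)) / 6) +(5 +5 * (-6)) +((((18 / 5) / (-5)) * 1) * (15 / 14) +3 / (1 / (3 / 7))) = -5003 / 1365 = -3.67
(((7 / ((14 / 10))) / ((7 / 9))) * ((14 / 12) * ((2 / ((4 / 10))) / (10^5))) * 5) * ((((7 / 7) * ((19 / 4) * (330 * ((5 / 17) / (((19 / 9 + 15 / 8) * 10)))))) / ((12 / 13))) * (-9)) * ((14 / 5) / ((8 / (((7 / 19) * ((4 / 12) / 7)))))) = -11583 / 8921600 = -0.00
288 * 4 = 1152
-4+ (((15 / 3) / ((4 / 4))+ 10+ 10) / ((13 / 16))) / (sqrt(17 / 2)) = -4+ 400*sqrt(34) / 221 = 6.55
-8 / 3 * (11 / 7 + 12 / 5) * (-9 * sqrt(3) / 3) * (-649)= -721688 * sqrt(3) / 35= -35714.29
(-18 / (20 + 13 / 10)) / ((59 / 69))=-0.99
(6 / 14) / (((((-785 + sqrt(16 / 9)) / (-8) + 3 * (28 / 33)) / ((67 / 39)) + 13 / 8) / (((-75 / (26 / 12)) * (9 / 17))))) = -265320 / 2031211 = -0.13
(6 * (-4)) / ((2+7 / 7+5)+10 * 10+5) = -24 / 113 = -0.21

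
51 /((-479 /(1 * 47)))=-5.00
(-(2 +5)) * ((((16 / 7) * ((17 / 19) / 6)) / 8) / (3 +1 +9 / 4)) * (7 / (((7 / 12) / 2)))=-544 / 475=-1.15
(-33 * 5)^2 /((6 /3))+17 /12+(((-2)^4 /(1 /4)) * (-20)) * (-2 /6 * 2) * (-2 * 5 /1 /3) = 387701 /36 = 10769.47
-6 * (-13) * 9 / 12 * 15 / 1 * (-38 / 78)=-855 / 2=-427.50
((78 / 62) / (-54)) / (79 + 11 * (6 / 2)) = -0.00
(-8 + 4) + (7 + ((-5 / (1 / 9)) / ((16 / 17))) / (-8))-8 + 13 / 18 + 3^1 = 5413 / 1152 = 4.70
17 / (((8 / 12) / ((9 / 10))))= 459 / 20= 22.95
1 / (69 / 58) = 58 / 69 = 0.84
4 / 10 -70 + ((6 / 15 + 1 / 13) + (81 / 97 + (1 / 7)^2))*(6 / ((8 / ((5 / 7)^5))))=-1441715851041 / 20769754460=-69.41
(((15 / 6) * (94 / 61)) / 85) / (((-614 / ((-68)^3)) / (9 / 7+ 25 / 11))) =119095744 / 1441979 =82.59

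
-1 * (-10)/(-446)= -5/223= -0.02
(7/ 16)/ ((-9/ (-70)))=245/ 72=3.40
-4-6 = -10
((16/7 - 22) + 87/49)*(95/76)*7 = -4395/28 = -156.96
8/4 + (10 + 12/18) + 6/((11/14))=20.30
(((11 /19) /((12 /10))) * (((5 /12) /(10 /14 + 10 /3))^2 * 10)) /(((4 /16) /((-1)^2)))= 13475 /65892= 0.20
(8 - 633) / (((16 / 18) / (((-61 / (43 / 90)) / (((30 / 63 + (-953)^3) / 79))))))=-25615996875 / 3126269713604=-0.01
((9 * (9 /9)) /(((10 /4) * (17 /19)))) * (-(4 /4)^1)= -342 /85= -4.02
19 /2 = 9.50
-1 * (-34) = 34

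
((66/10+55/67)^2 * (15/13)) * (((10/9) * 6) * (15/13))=370811760/758641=488.78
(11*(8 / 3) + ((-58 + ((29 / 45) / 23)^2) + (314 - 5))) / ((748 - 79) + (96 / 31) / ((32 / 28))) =9309328396 / 22306118175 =0.42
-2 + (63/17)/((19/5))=-331/323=-1.02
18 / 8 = 9 / 4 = 2.25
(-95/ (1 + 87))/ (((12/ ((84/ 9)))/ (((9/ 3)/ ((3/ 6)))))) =-665/ 132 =-5.04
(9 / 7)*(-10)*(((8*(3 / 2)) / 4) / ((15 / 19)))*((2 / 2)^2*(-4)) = 195.43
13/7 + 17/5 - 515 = -17841/35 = -509.74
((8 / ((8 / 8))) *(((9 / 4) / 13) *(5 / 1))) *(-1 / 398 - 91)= -1629855 / 2587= -630.02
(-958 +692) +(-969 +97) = -1138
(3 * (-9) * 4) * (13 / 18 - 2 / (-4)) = -132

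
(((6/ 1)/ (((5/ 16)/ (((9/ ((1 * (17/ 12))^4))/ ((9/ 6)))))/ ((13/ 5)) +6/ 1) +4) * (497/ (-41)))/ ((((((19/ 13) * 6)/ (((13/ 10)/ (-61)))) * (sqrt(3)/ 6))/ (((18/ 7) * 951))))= 5372604452417436 * sqrt(3)/ 7477551492167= 1244.47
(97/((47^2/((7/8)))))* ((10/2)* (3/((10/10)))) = 10185/17672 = 0.58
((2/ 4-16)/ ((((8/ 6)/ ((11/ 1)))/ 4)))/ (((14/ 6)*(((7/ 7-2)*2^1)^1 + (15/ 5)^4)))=-3069/ 1106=-2.77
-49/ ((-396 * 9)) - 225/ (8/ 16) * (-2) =3207649/ 3564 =900.01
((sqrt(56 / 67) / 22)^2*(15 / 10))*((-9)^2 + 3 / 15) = 8526 / 40535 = 0.21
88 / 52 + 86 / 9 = 11.25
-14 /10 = -7 /5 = -1.40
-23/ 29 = -0.79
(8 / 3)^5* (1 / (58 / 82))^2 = 55083008 / 204363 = 269.54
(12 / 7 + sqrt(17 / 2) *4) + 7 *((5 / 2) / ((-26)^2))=16469 / 9464 + 2 *sqrt(34)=13.40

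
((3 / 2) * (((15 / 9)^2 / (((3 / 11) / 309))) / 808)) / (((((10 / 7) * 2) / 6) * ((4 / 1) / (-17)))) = -674135 / 12928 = -52.15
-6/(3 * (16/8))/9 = -1/9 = -0.11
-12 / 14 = -6 / 7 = -0.86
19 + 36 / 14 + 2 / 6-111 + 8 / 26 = -24239 / 273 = -88.79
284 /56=71 /14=5.07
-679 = -679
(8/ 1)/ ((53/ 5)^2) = 200/ 2809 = 0.07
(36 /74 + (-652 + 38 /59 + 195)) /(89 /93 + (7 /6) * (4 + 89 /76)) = -14067624168 /215700047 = -65.22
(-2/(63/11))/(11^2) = -2/693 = -0.00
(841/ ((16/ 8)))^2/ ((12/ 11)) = 7780091/ 48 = 162085.23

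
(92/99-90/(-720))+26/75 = 27739/19800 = 1.40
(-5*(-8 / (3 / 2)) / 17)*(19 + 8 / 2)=36.08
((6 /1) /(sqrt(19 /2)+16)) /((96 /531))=1062 /493-531* sqrt(38) /7888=1.74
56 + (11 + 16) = 83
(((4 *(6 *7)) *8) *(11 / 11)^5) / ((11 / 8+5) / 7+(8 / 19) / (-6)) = 4290048 / 2683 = 1598.97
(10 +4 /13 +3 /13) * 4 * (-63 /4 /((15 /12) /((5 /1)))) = -34524 /13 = -2655.69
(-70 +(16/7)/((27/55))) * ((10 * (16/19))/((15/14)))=-41600/81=-513.58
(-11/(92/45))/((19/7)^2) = -24255/33212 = -0.73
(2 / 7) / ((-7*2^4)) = -0.00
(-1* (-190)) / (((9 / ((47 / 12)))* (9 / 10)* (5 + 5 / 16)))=71440 / 4131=17.29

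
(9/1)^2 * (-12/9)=-108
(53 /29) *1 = 53 /29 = 1.83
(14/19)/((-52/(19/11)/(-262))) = 917/143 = 6.41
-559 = -559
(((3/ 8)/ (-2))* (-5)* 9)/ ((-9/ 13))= -12.19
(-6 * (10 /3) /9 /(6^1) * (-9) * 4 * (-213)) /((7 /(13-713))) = 284000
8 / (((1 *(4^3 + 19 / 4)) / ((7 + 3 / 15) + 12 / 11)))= 14592 / 15125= 0.96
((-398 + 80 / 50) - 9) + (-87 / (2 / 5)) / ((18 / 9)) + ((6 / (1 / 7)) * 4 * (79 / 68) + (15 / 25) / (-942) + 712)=20979719 / 53380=393.03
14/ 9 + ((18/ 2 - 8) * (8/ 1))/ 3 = 38/ 9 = 4.22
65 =65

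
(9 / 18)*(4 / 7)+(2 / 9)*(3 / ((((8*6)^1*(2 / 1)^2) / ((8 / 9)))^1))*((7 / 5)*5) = 697 / 2268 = 0.31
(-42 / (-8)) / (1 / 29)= 609 / 4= 152.25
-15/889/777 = -5/230251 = -0.00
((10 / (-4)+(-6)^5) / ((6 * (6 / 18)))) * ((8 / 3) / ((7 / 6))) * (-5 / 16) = 2778.04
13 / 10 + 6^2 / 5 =17 / 2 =8.50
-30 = -30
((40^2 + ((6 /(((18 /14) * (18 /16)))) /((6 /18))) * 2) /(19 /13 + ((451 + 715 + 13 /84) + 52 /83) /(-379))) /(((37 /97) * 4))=-4060659811936 /6165718665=-658.59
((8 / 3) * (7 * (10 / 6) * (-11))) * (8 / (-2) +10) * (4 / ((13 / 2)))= -1263.59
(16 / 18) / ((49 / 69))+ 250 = 36934 / 147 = 251.25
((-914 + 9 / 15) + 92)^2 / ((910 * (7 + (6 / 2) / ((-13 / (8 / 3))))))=16867449 / 145250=116.13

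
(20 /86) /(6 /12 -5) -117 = -45299 /387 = -117.05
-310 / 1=-310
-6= -6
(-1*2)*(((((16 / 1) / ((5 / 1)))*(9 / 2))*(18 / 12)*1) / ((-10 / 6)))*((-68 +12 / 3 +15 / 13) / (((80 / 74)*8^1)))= -2448549 / 13000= -188.35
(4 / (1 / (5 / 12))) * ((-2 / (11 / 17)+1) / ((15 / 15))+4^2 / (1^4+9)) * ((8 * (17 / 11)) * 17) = -20808 / 121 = -171.97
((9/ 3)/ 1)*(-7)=-21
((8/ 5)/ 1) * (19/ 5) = 152/ 25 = 6.08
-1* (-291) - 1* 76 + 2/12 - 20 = 1171/6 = 195.17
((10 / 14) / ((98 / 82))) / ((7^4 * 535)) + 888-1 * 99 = 69525970730 / 88119101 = 789.00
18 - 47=-29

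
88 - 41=47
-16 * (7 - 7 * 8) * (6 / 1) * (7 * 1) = 32928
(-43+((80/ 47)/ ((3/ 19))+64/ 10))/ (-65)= 18203/ 45825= 0.40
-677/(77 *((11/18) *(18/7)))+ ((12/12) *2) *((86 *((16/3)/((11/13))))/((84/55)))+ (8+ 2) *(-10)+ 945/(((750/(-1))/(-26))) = 121397462/190575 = 637.01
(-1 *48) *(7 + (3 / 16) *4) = -372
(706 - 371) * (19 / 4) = 1591.25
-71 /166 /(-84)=71 /13944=0.01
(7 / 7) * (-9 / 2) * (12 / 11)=-54 / 11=-4.91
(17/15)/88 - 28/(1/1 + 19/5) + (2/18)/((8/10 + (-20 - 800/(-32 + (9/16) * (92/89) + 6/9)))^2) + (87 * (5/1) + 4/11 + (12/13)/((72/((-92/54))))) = 3461399883549471419/8058692978519040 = 429.52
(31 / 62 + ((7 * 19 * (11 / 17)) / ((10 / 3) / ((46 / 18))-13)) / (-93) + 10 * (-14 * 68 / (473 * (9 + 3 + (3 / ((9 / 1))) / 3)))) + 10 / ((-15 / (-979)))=9524691083225 / 14617749982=651.58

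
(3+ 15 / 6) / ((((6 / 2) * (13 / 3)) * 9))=0.05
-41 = -41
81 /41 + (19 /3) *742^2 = 428889599 /123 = 3486907.31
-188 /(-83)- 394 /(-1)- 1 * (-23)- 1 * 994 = -47703 /83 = -574.73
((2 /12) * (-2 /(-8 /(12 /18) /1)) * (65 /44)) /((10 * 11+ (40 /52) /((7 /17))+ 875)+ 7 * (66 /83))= 490945 /11873437488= 0.00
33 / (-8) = -33 / 8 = -4.12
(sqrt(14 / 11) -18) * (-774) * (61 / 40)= 212463 / 10 -23607 * sqrt(154) / 220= 19914.69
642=642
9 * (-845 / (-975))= 39 / 5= 7.80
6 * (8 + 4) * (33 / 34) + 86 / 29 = 35914 / 493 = 72.85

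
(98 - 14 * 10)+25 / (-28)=-1201 / 28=-42.89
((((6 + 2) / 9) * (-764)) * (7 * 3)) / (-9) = 42784 / 27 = 1584.59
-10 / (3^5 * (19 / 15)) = -50 / 1539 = -0.03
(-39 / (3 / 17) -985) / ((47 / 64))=-77184 / 47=-1642.21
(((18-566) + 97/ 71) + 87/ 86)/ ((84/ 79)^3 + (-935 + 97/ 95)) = 52015459192715/ 88923830389424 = 0.58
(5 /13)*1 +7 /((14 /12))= 83 /13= 6.38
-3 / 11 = -0.27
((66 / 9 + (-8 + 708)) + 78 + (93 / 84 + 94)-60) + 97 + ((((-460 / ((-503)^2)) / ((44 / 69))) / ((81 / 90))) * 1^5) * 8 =214473599635 / 233780316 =917.42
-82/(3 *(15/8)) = -14.58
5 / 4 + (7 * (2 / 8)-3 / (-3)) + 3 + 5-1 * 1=11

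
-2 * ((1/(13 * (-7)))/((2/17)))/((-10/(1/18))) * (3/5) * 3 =-0.00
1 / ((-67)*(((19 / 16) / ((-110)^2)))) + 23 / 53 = -10231521 / 67469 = -151.65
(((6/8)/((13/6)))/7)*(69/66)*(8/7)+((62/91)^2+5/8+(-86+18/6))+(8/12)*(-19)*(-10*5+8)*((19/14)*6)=3097202055/728728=4250.15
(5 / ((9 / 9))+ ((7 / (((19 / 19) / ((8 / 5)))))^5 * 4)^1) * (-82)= -180641303778 / 3125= -57805217.21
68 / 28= 2.43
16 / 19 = 0.84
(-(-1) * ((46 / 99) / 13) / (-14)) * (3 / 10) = -23 / 30030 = -0.00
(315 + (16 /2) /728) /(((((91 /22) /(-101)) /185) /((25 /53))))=-294593315500 /438893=-671218.99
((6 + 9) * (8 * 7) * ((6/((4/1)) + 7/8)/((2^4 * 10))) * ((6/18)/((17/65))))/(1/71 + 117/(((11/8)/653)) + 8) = 6751745/23610702688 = 0.00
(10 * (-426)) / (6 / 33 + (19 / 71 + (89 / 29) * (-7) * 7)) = 48242370 / 1697881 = 28.41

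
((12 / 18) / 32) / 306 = 0.00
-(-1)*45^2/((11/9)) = 18225/11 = 1656.82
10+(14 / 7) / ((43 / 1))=432 / 43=10.05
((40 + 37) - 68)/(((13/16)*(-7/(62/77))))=-8928/7007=-1.27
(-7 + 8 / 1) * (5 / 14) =5 / 14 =0.36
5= 5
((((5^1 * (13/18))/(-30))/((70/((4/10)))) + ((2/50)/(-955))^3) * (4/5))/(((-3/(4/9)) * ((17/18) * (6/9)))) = 28306975940524/218630561748046875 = 0.00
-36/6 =-6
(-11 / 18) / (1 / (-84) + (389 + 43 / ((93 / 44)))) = -4774 / 3197703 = -0.00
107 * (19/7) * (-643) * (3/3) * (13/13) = -1307219/7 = -186745.57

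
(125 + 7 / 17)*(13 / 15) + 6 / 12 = 55687 / 510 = 109.19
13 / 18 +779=14035 / 18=779.72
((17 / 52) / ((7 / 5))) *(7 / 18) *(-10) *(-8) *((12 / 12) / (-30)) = -85 / 351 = -0.24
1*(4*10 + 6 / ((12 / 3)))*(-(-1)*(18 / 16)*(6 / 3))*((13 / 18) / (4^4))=1079 / 4096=0.26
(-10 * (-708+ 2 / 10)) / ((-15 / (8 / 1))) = -56624 / 15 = -3774.93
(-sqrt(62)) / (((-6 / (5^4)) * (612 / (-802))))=-250625 * sqrt(62) / 1836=-1074.85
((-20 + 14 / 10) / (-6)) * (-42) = -651 / 5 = -130.20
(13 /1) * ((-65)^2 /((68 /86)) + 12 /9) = 7087093 /102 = 69481.30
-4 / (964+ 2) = -0.00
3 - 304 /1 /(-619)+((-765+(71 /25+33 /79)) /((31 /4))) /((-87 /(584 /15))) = 2348058543569 /49457248875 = 47.48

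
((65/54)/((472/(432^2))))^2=788486400/3481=226511.46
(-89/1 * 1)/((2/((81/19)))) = -7209/38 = -189.71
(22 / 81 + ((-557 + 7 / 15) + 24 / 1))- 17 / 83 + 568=1194457 / 33615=35.53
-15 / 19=-0.79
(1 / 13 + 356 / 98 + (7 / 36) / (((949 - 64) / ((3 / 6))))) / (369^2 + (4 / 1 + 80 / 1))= 150574819 / 5530135501800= 0.00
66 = 66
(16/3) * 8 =128/3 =42.67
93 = 93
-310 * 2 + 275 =-345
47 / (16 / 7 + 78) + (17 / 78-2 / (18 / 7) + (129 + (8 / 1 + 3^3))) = 5392669 / 32877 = 164.03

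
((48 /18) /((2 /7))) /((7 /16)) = 64 /3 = 21.33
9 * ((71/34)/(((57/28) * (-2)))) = -1491/323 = -4.62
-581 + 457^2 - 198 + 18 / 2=208079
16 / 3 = 5.33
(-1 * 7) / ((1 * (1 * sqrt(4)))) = -7 / 2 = -3.50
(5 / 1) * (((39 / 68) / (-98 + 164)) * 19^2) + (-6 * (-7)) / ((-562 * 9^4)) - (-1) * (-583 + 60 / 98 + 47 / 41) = -1044581790014821 / 1846998884808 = -565.56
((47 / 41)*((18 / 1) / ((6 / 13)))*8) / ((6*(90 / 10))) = 2444 / 369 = 6.62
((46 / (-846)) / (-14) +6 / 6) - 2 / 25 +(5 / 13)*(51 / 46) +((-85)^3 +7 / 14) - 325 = -27199745520131 / 44266950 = -614448.15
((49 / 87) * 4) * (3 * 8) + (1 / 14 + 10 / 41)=905281 / 16646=54.38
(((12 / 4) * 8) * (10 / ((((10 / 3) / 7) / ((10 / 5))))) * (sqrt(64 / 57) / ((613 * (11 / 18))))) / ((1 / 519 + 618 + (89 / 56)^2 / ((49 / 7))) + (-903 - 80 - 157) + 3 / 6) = -551243169792 * sqrt(57) / 760677063853597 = -0.01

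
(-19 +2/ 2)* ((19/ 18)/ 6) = -19/ 6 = -3.17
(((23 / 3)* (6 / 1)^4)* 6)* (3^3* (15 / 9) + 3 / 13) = 35054208 / 13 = 2696477.54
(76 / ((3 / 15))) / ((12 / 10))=950 / 3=316.67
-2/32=-0.06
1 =1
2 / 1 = 2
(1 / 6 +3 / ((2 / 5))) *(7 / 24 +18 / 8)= 1403 / 72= 19.49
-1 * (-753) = 753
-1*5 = -5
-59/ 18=-3.28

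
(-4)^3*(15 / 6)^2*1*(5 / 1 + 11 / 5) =-2880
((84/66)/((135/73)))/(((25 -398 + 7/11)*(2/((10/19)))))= -511/1050624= -0.00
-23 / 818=-0.03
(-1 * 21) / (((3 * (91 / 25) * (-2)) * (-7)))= -25 / 182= -0.14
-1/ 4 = -0.25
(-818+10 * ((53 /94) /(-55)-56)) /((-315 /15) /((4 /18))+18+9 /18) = 712479 /39292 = 18.13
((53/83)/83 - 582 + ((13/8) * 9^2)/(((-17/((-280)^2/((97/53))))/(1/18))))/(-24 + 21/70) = 2159329860050/2692310757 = 802.04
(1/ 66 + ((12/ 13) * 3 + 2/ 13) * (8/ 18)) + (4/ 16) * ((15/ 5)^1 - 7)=0.31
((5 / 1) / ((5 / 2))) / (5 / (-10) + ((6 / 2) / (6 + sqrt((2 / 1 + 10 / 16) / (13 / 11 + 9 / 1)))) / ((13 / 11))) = -152308 / 4285 + 9152*sqrt(66) / 4285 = -18.19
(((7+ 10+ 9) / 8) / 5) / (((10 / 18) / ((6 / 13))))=27 / 50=0.54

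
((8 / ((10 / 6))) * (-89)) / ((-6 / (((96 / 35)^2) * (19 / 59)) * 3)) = 20779008 / 361375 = 57.50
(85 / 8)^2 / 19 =7225 / 1216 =5.94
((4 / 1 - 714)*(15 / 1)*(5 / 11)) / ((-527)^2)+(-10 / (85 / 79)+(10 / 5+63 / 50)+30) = 3658148797 / 152750950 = 23.95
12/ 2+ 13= 19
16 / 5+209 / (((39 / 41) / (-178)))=-7625786 / 195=-39106.59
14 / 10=7 / 5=1.40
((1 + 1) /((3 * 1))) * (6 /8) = 1 /2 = 0.50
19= 19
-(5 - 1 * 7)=2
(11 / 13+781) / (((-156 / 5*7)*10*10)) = -121 / 3380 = -0.04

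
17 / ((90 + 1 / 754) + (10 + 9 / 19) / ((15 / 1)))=3653130 / 19490431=0.19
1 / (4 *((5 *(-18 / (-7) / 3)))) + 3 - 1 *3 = 7 / 120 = 0.06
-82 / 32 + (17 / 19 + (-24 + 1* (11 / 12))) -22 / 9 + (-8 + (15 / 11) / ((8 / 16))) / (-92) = -18785299 / 692208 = -27.14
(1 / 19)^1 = 0.05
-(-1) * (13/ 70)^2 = 169/ 4900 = 0.03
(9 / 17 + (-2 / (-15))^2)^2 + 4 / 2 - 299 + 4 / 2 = -4311653726 / 14630625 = -294.70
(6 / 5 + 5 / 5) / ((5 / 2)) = 22 / 25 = 0.88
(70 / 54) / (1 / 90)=350 / 3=116.67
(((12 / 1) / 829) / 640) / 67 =3 / 8886880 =0.00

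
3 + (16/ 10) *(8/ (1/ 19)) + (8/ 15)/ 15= 55403/ 225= 246.24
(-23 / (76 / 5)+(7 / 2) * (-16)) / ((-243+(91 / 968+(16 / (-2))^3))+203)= 1057782 / 10150655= 0.10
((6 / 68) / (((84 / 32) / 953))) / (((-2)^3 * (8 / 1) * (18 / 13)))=-12389 / 34272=-0.36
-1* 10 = -10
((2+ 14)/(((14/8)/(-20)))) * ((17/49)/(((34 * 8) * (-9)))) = 80/3087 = 0.03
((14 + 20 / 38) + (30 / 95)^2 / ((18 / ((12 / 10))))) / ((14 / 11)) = 144276 / 12635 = 11.42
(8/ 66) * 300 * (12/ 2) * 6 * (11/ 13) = 14400/ 13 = 1107.69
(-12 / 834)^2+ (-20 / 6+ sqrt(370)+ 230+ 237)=sqrt(370)+ 26875523 / 57963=482.90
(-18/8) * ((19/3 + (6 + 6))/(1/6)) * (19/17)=-9405/34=-276.62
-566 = -566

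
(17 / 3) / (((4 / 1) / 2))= 2.83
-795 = -795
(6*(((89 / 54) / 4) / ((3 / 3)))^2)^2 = 1.04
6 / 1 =6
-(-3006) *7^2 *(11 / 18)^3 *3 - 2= 10891357 / 108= 100845.90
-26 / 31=-0.84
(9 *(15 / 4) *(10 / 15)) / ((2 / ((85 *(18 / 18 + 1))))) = 3825 / 2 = 1912.50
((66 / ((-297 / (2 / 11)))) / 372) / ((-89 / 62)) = 2 / 26433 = 0.00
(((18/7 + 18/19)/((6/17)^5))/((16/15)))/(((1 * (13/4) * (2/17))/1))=120687845/76608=1575.39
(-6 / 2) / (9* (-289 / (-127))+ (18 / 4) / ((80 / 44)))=-5080 / 38871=-0.13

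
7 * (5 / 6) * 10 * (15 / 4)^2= 13125 / 16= 820.31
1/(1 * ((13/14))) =14/13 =1.08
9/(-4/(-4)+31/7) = 63/38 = 1.66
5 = 5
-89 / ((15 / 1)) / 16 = -89 / 240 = -0.37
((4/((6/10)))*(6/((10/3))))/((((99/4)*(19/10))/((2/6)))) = 160/1881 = 0.09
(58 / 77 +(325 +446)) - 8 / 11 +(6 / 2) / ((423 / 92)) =8378113 / 10857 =771.68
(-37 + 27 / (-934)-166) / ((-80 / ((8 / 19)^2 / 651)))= 379258 / 548750685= 0.00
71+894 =965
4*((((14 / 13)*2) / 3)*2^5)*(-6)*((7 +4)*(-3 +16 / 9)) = 867328 / 117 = 7413.06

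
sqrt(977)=31.26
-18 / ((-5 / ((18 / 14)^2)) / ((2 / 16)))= 0.74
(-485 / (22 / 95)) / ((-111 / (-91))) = -4192825 / 2442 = -1716.96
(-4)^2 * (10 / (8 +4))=40 / 3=13.33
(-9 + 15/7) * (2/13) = -96/91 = -1.05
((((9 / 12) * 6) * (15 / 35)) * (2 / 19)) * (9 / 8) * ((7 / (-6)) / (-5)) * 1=81 / 1520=0.05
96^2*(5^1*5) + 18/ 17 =3916818/ 17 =230401.06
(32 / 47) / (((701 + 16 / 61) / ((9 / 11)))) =1952 / 2457301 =0.00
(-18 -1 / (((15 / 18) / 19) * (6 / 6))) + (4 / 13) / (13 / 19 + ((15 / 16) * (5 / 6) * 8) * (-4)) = -612802 / 15015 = -40.81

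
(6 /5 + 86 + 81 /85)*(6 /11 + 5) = 457073 /935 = 488.85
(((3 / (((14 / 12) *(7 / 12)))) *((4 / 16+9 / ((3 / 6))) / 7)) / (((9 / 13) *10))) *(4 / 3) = 3796 / 1715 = 2.21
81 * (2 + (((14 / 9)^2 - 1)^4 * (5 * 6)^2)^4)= 93576208735367847369109438510136927023042 / 6461081889226673298932241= 14483055677006437.24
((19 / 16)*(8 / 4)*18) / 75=57 / 100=0.57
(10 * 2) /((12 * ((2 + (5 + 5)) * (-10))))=-1 /72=-0.01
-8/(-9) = 8/9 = 0.89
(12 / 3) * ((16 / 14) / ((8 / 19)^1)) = 76 / 7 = 10.86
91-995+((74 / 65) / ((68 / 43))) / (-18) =-35962711 / 39780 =-904.04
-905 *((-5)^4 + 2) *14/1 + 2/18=-71496809/9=-7944089.89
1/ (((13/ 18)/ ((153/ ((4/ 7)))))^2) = 92910321/ 676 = 137441.30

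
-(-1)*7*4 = 28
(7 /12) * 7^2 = 343 /12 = 28.58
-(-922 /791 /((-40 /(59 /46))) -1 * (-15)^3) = -3375.04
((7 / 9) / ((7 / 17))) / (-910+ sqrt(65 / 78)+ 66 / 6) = -30566 / 14547603 - 17 * sqrt(30) / 43642809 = -0.00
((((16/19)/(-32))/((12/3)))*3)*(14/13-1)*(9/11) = -27/21736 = -0.00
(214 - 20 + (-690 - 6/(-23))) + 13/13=-11379/23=-494.74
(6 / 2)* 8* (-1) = -24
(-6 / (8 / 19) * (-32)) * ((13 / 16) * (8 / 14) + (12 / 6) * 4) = 27018 / 7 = 3859.71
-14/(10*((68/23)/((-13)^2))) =-27209/340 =-80.03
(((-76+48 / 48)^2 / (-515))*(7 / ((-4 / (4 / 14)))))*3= 3375 / 206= 16.38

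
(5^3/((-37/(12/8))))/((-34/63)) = 23625/2516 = 9.39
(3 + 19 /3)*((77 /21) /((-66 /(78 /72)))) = -91 /162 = -0.56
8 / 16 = 1 / 2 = 0.50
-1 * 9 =-9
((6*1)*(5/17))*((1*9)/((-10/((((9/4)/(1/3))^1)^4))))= -14348907/4352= -3297.08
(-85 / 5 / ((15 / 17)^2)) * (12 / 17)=-1156 / 75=-15.41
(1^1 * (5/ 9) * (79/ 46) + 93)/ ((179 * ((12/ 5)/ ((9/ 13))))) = 0.15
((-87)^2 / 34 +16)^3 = 534003898897 / 39304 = 13586502.62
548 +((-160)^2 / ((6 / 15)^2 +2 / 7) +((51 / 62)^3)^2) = 128447148598285487 / 2215209187776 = 57984.21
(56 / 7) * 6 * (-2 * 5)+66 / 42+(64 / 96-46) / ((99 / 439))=-1412581 / 2079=-679.45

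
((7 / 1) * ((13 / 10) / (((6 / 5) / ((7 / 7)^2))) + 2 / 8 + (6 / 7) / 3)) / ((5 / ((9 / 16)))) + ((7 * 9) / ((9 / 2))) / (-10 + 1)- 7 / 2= -1361 / 360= -3.78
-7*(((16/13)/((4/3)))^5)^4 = -1.41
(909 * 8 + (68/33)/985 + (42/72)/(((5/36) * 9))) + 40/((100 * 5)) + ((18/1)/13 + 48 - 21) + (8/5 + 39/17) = 87458325489/11972675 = 7304.83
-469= -469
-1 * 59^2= -3481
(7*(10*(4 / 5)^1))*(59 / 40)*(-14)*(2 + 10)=-69384 / 5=-13876.80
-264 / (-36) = 22 / 3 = 7.33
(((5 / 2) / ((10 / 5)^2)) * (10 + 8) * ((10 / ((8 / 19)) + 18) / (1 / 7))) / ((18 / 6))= 17535 / 16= 1095.94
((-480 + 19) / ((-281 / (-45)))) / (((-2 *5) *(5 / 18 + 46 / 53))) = 1979073 / 307133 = 6.44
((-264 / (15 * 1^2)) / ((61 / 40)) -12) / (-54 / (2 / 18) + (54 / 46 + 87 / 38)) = 1255064 / 25725957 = 0.05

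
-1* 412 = -412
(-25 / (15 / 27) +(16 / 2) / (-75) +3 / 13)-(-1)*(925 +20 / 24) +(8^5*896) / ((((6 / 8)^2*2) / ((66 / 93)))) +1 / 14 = 18521965.36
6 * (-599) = -3594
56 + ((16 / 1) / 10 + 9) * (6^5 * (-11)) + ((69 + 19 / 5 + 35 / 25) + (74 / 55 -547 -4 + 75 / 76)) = -3791678283 / 4180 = -907100.07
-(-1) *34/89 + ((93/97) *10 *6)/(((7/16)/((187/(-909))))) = -162766874/6103531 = -26.67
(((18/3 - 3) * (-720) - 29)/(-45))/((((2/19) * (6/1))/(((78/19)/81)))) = 28457/7290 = 3.90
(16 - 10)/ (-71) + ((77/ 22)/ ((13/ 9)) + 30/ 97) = 474129/ 179062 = 2.65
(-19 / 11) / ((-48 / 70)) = 665 / 264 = 2.52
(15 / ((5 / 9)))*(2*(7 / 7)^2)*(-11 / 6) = -99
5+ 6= 11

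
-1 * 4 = -4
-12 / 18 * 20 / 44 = -10 / 33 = -0.30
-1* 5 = -5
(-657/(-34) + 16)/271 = 1201/9214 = 0.13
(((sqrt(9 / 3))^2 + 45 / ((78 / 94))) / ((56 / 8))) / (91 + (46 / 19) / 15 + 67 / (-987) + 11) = 3321960 / 41482129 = 0.08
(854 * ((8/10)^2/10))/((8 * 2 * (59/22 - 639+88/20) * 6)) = -4697/5213325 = -0.00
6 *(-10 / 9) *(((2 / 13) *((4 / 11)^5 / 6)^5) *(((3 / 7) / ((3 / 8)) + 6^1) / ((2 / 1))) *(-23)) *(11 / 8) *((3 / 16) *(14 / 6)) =6322191859712000 / 93345916568628730344584117157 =0.00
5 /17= 0.29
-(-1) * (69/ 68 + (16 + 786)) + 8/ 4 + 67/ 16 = 220103/ 272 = 809.20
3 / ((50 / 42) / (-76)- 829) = -4788 / 1323109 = -0.00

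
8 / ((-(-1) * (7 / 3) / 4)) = 96 / 7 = 13.71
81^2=6561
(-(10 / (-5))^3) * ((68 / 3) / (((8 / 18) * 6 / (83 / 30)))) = 2822 / 15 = 188.13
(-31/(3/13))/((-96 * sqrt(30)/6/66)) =4433 * sqrt(30)/240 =101.17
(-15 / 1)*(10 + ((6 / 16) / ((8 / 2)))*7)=-159.84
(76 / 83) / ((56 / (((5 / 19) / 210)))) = 0.00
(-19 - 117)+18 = -118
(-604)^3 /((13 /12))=-2644186368 /13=-203398951.38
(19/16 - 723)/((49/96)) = -69294/49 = -1414.16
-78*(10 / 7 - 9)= 590.57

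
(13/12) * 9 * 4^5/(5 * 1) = 9984/5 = 1996.80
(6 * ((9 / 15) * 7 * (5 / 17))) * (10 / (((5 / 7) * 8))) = 441 / 34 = 12.97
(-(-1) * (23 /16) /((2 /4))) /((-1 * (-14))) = 23 /112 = 0.21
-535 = -535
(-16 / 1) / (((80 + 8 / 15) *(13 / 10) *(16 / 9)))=-675 / 7852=-0.09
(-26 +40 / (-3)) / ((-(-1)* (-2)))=59 / 3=19.67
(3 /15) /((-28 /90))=-9 /14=-0.64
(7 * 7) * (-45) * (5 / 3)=-3675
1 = 1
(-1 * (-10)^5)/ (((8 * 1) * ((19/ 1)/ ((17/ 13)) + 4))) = 42500/ 63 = 674.60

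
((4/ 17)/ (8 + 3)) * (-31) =-124/ 187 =-0.66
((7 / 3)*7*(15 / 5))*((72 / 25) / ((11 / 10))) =7056 / 55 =128.29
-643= -643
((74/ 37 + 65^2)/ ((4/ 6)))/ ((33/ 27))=114129/ 22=5187.68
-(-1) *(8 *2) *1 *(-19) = -304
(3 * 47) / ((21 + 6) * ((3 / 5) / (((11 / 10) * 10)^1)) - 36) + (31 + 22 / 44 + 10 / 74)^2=3454862413 / 3466308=996.70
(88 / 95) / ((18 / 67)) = 2948 / 855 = 3.45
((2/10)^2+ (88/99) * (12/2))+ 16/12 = 503/75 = 6.71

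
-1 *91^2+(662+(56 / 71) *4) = -540725 / 71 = -7615.85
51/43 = 1.19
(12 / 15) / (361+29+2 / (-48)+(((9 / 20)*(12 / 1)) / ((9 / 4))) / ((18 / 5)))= 32 / 15625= 0.00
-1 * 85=-85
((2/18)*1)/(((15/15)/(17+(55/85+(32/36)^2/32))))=24334/12393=1.96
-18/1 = -18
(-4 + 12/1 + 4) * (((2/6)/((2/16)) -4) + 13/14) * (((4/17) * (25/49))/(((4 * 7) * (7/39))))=-1950/16807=-0.12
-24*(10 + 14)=-576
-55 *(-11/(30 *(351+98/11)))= 1331/23754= 0.06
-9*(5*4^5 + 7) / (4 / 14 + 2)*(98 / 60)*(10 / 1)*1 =-329730.19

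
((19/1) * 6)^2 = 12996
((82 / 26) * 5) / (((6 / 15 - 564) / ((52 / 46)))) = -1025 / 32407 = -0.03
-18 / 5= -3.60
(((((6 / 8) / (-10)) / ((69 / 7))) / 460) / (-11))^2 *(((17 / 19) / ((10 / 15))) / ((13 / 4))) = 2499 / 2676354549440000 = 0.00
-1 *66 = -66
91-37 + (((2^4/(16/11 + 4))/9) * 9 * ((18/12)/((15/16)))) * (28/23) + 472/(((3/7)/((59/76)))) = 29979164/32775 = 914.70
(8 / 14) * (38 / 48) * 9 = 57 / 14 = 4.07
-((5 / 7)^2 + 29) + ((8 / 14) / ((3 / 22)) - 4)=-4310 / 147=-29.32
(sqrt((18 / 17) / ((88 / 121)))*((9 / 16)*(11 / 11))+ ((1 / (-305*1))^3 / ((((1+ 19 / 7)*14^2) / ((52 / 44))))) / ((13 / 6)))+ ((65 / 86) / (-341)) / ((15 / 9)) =-201388896249 / 151434119336500+ 27*sqrt(187) / 544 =0.68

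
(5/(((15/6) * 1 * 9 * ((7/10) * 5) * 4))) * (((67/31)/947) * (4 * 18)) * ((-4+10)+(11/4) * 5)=0.05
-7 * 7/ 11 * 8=-35.64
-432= -432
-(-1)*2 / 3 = 0.67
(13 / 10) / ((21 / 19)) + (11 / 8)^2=20609 / 6720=3.07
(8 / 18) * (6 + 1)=28 / 9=3.11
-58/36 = -1.61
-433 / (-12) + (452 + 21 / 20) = 7337 / 15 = 489.13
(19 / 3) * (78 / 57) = 26 / 3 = 8.67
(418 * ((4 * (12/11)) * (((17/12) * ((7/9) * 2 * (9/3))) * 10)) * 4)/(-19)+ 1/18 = -456959/18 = -25386.61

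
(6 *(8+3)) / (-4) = -33 / 2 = -16.50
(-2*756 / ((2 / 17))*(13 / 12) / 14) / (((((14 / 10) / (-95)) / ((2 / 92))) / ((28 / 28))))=944775 / 644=1467.04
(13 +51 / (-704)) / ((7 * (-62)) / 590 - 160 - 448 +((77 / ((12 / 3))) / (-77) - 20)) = -0.02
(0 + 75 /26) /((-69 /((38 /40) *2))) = -95 /1196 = -0.08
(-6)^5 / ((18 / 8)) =-3456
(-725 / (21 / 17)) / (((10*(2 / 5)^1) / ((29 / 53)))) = -357425 / 4452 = -80.28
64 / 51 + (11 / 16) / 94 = 96817 / 76704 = 1.26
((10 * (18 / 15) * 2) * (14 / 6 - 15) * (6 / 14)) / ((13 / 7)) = -912 / 13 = -70.15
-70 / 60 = -7 / 6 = -1.17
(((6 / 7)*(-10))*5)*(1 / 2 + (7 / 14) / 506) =-38025 / 1771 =-21.47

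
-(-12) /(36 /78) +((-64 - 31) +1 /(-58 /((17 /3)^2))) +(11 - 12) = -36829 /522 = -70.55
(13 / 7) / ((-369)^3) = -13 / 351703863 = -0.00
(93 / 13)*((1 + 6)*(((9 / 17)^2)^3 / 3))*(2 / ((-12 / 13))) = -38440899 / 48275138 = -0.80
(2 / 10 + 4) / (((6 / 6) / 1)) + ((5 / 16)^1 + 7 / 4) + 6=12.26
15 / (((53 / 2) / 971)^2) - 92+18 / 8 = 225273409 / 11236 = 20049.25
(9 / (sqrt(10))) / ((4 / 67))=47.67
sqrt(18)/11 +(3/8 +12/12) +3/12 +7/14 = 3 * sqrt(2)/11 +17/8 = 2.51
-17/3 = -5.67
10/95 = 2/19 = 0.11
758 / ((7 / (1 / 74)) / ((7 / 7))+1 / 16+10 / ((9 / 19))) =109152 / 77641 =1.41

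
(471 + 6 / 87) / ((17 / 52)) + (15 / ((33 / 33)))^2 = 821297 / 493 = 1665.92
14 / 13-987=-12817 / 13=-985.92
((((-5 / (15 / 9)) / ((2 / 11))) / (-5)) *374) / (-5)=-6171 / 25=-246.84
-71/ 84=-0.85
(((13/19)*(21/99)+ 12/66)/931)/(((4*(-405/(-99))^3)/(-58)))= -143869/1934292150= -0.00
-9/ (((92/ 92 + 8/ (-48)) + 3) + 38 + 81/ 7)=-378/ 2243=-0.17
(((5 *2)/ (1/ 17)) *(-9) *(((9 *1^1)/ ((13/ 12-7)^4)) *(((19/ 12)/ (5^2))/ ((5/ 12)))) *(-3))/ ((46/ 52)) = 84632491008/ 14611716575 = 5.79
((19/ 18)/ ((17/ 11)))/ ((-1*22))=-19/ 612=-0.03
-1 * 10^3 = -1000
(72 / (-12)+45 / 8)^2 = 9 / 64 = 0.14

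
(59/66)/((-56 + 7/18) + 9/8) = -708/43153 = -0.02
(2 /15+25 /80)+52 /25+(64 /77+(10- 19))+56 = 4652987 /92400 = 50.36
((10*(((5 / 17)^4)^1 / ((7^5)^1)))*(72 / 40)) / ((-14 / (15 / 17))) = -84375 / 167044756193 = -0.00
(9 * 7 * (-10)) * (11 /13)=-6930 /13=-533.08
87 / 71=1.23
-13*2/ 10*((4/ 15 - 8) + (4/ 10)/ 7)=10478/ 525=19.96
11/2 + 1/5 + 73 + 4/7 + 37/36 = 101177/1260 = 80.30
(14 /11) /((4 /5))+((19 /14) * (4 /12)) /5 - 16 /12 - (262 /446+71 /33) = -2.39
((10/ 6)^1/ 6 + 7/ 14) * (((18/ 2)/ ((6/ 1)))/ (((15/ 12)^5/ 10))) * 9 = 21504/ 625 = 34.41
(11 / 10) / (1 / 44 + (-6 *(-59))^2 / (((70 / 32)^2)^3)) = 88972056250 / 92509796676889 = 0.00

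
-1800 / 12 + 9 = -141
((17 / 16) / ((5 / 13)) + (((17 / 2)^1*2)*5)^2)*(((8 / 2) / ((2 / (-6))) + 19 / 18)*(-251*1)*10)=28591293787 / 144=198550651.30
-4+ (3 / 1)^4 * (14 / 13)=1082 / 13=83.23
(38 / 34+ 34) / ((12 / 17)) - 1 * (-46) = 383 / 4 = 95.75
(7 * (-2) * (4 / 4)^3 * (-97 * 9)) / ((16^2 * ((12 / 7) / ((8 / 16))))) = 14259 / 1024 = 13.92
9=9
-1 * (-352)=352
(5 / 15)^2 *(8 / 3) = 8 / 27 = 0.30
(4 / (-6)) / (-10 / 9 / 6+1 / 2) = -36 / 17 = -2.12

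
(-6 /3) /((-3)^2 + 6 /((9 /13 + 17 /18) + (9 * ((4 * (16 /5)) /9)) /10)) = -34126 /188667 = -0.18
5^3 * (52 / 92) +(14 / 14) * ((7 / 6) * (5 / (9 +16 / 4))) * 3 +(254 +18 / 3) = 198535 / 598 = 332.00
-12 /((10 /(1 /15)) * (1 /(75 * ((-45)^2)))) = -12150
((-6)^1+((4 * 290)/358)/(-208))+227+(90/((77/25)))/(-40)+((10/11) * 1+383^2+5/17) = 146910.46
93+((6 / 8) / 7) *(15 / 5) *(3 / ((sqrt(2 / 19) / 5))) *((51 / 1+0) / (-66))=93 - 2295 *sqrt(38) / 1232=81.52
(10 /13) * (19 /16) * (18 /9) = 95 /52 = 1.83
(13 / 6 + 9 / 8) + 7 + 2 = 295 / 24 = 12.29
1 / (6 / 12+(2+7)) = 2 / 19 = 0.11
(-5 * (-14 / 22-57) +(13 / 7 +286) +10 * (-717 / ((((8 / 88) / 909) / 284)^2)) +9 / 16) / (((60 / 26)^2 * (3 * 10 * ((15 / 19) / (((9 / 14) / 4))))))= -76242781374503888247779 / 1034880000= -73673064871776.33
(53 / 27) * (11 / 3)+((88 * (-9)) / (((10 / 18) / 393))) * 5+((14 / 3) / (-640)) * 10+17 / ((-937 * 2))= -6803520948469 / 2428704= -2801296.88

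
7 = 7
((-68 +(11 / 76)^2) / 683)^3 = -60535042379024023 / 61396507138357440512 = -0.00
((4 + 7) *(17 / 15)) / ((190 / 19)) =187 / 150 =1.25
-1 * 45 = -45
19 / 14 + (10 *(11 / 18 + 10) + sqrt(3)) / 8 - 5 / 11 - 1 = sqrt(3) / 8 + 72995 / 5544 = 13.38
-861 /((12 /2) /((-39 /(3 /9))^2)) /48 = -1309581 /32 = -40924.41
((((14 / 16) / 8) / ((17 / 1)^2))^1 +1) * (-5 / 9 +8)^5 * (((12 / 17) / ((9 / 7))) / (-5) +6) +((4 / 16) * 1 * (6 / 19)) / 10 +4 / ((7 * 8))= 2495215134899666111 / 18520477930080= 134727.36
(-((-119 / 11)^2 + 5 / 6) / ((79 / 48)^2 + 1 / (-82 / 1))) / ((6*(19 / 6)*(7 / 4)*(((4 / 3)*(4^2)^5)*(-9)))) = 3508411 / 33581906305024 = 0.00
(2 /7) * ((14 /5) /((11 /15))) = 12 /11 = 1.09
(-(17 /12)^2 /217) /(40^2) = -289 /49996800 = -0.00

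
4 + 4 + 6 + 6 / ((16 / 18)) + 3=23.75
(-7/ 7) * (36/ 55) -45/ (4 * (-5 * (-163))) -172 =-172.67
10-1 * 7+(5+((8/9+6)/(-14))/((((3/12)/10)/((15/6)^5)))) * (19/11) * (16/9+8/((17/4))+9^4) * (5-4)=-9219507887357/424116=-21738175.14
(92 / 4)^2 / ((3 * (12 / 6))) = 529 / 6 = 88.17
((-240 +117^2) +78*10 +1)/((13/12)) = 170760/13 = 13135.38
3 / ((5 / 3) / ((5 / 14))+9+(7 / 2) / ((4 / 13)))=72 / 601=0.12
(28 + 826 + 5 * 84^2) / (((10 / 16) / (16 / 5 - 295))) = -421756048 / 25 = -16870241.92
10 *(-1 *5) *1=-50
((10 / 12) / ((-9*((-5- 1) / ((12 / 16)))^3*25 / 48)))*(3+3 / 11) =1 / 880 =0.00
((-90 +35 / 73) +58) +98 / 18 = -17132 / 657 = -26.08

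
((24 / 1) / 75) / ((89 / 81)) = 0.29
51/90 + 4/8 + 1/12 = 23/20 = 1.15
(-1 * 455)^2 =207025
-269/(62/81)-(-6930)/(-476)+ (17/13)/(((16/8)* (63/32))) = -157824557/431613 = -365.66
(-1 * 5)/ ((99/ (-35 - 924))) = 4795/ 99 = 48.43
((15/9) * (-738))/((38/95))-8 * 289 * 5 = -14635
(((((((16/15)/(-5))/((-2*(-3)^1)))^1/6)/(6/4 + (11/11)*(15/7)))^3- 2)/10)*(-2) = 81592801206866/203982002578125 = 0.40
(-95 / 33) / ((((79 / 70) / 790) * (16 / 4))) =-16625 / 33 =-503.79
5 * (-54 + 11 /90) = -4849 /18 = -269.39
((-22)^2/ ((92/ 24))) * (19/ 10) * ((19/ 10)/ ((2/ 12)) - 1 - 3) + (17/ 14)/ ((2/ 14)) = 2051287/ 1150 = 1783.73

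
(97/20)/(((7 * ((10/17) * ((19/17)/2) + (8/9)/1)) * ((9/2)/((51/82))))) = 1429683/18178580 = 0.08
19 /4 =4.75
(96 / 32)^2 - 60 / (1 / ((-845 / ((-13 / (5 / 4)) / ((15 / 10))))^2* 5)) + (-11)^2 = -4455924.69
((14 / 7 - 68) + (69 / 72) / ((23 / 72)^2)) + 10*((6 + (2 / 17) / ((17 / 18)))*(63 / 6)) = 586.47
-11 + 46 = 35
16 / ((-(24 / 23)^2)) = -529 / 36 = -14.69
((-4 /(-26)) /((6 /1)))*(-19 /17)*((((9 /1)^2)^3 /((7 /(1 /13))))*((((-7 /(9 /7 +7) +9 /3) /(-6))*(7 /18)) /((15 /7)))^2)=-109974375 /154636352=-0.71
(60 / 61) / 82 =30 / 2501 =0.01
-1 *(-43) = 43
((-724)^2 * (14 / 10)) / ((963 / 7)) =25684624 / 4815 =5334.29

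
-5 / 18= -0.28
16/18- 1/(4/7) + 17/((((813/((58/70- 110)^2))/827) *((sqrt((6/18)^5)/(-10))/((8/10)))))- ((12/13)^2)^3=-4926287434056 *sqrt(3)/331975- 257126503/173765124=-25702479.46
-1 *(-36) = 36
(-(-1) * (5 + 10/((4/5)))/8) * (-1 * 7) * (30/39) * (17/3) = -20825/312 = -66.75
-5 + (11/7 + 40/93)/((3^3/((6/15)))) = -4.97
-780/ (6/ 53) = -6890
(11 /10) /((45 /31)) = 341 /450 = 0.76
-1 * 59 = -59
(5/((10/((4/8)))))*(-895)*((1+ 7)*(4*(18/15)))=-8592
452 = 452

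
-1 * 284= -284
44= 44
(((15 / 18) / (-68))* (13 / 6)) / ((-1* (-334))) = -65 / 817632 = -0.00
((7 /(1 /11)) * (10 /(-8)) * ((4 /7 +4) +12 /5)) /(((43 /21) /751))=-10582341 /43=-246100.95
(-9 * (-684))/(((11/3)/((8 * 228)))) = 33685632/11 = 3062330.18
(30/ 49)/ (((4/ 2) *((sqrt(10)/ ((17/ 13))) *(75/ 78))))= 51 *sqrt(10)/ 1225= 0.13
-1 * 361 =-361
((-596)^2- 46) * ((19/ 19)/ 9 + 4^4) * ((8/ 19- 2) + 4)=12552891700/ 57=220226170.18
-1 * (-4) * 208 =832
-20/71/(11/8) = -160/781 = -0.20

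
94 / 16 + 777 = 6263 / 8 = 782.88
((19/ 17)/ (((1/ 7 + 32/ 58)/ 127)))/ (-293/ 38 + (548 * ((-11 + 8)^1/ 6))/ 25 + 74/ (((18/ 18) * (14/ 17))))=3257429350/ 1134718227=2.87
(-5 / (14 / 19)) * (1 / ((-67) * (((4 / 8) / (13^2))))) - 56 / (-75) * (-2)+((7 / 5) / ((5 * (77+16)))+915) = 68896111 / 72695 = 947.74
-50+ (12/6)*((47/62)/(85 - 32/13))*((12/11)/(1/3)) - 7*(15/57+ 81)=-618.78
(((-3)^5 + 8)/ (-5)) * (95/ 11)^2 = 424175/ 121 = 3505.58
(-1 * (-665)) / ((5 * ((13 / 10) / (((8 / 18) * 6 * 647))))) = 6884080 / 39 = 176514.87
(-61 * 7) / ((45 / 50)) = -4270 / 9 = -474.44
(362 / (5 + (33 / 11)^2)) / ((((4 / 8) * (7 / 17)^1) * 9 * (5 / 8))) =49232 / 2205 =22.33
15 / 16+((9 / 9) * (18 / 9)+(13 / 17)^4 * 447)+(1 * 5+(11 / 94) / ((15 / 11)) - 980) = -771706509577 / 942116880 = -819.12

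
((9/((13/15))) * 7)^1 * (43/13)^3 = 75134115/28561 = 2630.65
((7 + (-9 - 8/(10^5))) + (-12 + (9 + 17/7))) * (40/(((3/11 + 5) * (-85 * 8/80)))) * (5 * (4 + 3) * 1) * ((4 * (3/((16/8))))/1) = 29700924/61625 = 481.96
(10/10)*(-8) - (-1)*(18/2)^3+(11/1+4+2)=738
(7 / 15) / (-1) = -7 / 15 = -0.47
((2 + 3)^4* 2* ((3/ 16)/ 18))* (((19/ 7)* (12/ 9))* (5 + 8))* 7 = 154375/ 36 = 4288.19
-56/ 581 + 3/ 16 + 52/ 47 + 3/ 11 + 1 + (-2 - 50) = -34005955/ 686576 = -49.53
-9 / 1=-9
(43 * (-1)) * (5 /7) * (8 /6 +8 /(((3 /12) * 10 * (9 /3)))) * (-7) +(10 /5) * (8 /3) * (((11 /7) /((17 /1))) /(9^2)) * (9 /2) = 1657996 /3213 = 516.03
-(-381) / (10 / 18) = 3429 / 5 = 685.80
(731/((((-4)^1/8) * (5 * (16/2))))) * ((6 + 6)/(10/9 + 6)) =-19737/320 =-61.68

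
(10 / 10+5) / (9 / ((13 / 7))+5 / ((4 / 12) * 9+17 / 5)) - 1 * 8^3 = -1196096 / 2341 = -510.93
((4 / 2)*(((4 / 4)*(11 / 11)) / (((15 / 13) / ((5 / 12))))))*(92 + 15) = 1391 / 18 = 77.28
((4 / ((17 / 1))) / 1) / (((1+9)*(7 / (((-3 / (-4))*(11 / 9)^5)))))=161051 / 23422770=0.01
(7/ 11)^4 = 2401/ 14641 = 0.16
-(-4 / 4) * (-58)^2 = 3364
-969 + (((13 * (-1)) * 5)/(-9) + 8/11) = -95144/99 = -961.05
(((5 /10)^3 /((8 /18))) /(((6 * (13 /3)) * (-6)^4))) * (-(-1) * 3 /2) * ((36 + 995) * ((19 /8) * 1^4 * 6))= 19589 /106496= 0.18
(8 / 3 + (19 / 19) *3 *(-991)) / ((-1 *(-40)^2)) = 1.86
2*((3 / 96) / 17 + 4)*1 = 2177 / 272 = 8.00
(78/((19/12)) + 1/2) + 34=3183/38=83.76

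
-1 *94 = -94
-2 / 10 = -1 / 5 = -0.20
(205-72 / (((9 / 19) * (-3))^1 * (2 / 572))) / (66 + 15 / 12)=176348 / 807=218.52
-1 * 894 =-894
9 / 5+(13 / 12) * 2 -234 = -6901 / 30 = -230.03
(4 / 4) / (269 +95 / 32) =32 / 8703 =0.00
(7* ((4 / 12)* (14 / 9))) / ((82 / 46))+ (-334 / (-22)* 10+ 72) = 2750228 / 12177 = 225.85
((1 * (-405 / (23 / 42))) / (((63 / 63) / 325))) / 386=-2764125 / 4439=-622.69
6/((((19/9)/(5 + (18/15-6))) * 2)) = 27/95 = 0.28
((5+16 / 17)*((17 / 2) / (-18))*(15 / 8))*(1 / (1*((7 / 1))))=-505 / 672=-0.75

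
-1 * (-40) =40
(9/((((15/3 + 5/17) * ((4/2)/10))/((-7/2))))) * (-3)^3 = 3213/4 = 803.25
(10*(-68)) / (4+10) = -340 / 7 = -48.57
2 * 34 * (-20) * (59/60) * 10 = -40120/3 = -13373.33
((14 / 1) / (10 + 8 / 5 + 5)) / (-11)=-70 / 913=-0.08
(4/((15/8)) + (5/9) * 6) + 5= 157/15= 10.47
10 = 10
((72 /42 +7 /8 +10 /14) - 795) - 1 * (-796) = 4.30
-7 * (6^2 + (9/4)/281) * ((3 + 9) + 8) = -1416555/281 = -5041.12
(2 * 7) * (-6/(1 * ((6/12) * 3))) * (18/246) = -168/41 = -4.10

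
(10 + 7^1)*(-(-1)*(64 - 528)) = -7888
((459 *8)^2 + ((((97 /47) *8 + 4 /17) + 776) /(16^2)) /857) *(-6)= -1772695634186157 /21911776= -80901504.02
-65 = -65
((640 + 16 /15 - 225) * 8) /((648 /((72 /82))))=24964 /5535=4.51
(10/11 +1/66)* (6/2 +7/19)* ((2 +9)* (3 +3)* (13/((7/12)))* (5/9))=1015040/399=2543.96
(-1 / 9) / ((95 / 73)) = -73 / 855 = -0.09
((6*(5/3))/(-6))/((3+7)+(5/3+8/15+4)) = -25/243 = -0.10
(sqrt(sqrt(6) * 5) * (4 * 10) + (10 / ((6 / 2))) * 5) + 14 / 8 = 221 / 12 + 40 * sqrt(5) * 6^(1 / 4) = 158.40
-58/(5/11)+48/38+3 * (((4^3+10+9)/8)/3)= -88131/760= -115.96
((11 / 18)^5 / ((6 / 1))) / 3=161051 / 34012224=0.00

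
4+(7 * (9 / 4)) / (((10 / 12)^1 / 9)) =1741 / 10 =174.10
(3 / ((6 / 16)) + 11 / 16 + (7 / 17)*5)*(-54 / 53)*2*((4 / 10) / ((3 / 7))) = -184149 / 9010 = -20.44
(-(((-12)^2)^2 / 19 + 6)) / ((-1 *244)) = 10425 / 2318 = 4.50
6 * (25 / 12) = 12.50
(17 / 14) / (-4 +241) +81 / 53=269659 / 175854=1.53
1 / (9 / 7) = 7 / 9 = 0.78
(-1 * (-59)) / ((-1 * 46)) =-59 / 46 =-1.28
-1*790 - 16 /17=-13446 /17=-790.94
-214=-214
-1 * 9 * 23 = -207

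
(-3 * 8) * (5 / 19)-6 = -234 / 19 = -12.32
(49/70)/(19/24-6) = -84/625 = -0.13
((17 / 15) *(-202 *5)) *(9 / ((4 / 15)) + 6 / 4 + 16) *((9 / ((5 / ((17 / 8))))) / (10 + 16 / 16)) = -3590247 / 176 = -20399.13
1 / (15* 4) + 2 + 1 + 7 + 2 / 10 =10.22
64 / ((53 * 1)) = 64 / 53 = 1.21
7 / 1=7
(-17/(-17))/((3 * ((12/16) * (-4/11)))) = -11/9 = -1.22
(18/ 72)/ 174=1/ 696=0.00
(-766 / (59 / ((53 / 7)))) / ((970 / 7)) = -20299 / 28615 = -0.71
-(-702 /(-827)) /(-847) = 702 /700469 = 0.00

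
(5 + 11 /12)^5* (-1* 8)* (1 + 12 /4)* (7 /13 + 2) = -19846522861 /33696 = -588987.50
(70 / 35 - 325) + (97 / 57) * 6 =-5943 / 19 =-312.79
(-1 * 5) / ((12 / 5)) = -25 / 12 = -2.08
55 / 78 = 0.71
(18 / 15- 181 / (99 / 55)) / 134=-4471 / 6030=-0.74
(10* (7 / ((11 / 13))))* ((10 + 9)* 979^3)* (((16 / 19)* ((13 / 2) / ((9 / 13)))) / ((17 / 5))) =524739163348400 / 153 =3429667734303.27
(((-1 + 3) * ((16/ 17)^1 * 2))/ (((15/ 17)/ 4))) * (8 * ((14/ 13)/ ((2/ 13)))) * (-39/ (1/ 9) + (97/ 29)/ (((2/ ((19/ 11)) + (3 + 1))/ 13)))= -996948992/ 3045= -327405.25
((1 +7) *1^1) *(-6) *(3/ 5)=-144/ 5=-28.80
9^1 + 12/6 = 11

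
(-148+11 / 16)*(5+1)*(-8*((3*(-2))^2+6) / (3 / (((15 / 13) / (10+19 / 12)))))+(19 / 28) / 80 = 39914415133 / 4047680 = 9861.06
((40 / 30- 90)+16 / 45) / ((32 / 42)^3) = -2044623 / 10240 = -199.67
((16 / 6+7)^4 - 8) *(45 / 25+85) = 306678722 / 405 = 757231.41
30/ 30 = 1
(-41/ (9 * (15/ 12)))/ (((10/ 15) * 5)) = -82/ 75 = -1.09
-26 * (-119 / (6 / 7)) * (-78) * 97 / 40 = -13655369 / 20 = -682768.45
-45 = -45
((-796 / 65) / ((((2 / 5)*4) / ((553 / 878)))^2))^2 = 92586291014802025 / 25710157287952384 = 3.60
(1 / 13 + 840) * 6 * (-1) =-65526 / 13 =-5040.46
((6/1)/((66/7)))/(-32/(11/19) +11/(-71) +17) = -497/30012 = -0.02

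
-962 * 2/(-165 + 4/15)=28860/2471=11.68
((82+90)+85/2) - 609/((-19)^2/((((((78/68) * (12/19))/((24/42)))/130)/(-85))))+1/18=382773013403/1784025900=214.56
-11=-11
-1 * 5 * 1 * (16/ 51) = -80/ 51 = -1.57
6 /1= 6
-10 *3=-30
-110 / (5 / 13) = -286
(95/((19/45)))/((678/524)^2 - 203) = -15444900/13819811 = -1.12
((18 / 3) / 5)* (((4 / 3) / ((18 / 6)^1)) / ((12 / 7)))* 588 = 2744 / 15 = 182.93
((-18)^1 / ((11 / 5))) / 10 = -9 / 11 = -0.82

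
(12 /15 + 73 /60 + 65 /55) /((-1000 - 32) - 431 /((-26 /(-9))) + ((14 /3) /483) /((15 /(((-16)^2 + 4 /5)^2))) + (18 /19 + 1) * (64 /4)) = -299814775 /103818513326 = -0.00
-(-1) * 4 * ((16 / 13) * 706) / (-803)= -45184 / 10439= -4.33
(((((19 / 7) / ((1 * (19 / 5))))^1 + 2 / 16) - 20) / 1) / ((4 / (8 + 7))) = -16095 / 224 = -71.85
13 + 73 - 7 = 79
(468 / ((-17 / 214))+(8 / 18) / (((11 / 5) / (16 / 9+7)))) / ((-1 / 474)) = 14094954376 / 5049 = 2791632.87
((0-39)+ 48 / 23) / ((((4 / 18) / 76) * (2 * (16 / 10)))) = -725895 / 184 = -3945.08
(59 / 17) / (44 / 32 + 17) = 472 / 2499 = 0.19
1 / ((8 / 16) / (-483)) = -966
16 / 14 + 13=99 / 7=14.14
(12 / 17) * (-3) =-36 / 17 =-2.12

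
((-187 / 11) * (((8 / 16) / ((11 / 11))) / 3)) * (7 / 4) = -119 / 24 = -4.96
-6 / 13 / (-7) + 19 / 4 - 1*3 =661 / 364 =1.82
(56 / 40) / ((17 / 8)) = 56 / 85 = 0.66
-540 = -540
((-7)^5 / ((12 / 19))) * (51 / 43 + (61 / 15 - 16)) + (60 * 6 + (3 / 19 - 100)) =10524242396 / 36765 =286257.10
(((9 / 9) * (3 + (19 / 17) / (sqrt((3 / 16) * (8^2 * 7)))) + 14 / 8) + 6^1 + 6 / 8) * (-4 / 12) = -23 / 6 -19 * sqrt(21) / 2142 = -3.87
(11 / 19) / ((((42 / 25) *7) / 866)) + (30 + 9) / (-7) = 103514 / 2793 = 37.06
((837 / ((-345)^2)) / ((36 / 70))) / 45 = 217 / 714150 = 0.00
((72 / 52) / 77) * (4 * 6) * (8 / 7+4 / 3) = 576 / 539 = 1.07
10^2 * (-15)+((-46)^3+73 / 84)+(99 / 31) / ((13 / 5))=-3345725273 / 33852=-98833.90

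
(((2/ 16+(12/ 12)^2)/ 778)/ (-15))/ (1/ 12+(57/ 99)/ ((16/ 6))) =-99/ 307310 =-0.00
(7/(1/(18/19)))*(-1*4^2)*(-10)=20160/19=1061.05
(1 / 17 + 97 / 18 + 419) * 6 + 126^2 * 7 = 113678.69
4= 4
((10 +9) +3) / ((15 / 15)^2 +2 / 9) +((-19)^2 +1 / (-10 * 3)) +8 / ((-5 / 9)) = 10937 / 30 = 364.57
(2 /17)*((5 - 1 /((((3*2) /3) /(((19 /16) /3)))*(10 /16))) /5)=281 /2550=0.11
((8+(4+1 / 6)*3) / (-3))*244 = -5002 / 3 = -1667.33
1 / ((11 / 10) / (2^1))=20 / 11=1.82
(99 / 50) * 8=396 / 25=15.84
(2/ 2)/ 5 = 1/ 5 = 0.20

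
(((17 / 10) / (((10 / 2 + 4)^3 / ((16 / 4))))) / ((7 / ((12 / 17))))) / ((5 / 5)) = 8 / 8505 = 0.00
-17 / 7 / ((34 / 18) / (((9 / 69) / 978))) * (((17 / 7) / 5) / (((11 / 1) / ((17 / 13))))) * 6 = -7803 / 131346215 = -0.00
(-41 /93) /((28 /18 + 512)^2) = -1107 /662249404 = -0.00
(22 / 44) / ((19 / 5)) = 5 / 38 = 0.13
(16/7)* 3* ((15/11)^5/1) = 36450000/1127357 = 32.33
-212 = -212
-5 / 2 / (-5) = 1 / 2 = 0.50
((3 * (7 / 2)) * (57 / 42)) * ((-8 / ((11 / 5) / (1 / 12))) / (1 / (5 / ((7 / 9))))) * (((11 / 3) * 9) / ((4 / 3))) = -687.05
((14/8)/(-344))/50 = -7/68800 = -0.00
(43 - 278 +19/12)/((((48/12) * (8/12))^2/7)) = -58821/256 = -229.77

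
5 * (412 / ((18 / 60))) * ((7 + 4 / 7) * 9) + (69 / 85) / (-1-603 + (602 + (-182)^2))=9221462898483 / 19707590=467914.29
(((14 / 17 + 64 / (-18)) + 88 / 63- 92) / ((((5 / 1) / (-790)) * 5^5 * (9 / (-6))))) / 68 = -7896998 / 170690625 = -0.05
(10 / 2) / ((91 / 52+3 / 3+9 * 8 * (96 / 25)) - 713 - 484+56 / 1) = -500 / 86177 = -0.01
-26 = -26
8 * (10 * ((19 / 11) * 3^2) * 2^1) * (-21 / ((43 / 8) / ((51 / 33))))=-78140160 / 5203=-15018.29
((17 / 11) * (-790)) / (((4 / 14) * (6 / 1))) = -47005 / 66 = -712.20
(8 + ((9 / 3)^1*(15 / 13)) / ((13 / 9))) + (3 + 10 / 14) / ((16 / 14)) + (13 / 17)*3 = 183189 / 11492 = 15.94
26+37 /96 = 26.39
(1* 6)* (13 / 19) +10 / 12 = 563 / 114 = 4.94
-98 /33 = -2.97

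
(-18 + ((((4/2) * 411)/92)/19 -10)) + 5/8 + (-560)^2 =1096251541/3496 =313573.10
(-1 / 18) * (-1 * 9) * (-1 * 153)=-153 / 2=-76.50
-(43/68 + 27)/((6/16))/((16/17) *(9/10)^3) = -234875/2187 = -107.40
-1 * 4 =-4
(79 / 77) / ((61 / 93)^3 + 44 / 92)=1461516669 / 1083273730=1.35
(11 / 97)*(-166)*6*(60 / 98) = -328680 / 4753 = -69.15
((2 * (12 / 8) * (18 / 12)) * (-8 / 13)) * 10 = -360 / 13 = -27.69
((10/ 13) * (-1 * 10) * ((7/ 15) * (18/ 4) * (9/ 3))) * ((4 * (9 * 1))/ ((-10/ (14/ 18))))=1764/ 13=135.69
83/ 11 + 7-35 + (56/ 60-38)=-9491/ 165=-57.52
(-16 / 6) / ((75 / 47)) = -376 / 225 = -1.67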